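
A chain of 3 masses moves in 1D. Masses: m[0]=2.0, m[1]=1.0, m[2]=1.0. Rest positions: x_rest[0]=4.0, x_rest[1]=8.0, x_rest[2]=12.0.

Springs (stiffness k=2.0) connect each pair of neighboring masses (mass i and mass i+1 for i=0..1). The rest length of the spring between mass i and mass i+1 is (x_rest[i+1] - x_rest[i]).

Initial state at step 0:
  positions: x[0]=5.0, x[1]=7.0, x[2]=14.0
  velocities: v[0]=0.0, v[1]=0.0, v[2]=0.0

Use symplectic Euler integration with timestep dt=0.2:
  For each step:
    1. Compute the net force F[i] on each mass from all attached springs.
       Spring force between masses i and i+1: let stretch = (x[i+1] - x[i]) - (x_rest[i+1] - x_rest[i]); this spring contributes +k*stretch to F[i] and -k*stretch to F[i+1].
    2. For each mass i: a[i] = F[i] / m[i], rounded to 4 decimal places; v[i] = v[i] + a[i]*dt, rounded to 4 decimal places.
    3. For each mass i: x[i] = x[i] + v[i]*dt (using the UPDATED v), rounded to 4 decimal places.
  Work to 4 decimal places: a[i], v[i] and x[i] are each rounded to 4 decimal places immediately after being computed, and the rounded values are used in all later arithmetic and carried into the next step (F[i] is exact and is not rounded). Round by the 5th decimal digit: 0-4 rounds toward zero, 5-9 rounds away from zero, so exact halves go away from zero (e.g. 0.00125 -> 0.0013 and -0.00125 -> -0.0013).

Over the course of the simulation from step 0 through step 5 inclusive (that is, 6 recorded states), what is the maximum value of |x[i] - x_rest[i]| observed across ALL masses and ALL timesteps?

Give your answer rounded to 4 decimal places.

Answer: 2.3840

Derivation:
Step 0: x=[5.0000 7.0000 14.0000] v=[0.0000 0.0000 0.0000]
Step 1: x=[4.9200 7.4000 13.7600] v=[-0.4000 2.0000 -1.2000]
Step 2: x=[4.7792 8.1104 13.3312] v=[-0.7040 3.5520 -2.1440]
Step 3: x=[4.6116 8.9720 12.8047] v=[-0.8378 4.3078 -2.6323]
Step 4: x=[4.4585 9.7913 12.2916] v=[-0.7657 4.0967 -2.5654]
Step 5: x=[4.3587 10.3840 11.8985] v=[-0.4991 2.9637 -1.9655]
Max displacement = 2.3840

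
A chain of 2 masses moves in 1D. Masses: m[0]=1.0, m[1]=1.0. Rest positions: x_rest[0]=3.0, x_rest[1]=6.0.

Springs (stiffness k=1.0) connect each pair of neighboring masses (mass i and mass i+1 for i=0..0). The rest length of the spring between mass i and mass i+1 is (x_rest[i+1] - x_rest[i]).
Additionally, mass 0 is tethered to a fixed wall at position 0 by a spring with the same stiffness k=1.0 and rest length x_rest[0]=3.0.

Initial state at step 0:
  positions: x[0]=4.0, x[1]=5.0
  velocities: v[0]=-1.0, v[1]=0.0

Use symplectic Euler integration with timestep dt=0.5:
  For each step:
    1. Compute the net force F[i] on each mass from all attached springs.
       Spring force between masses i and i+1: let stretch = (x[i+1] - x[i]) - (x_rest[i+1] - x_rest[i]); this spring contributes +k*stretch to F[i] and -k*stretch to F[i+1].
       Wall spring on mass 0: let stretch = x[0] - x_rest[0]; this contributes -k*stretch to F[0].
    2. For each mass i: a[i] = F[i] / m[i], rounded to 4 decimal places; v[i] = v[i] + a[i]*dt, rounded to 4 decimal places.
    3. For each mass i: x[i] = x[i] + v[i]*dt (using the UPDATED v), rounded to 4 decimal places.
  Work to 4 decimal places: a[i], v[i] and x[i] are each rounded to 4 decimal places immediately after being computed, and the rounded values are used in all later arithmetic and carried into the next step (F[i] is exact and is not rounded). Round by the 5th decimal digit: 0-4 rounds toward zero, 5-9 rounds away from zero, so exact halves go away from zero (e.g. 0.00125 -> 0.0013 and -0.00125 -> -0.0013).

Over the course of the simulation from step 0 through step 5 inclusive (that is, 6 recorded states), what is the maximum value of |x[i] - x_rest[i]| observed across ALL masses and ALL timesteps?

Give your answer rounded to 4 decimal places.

Answer: 1.9844

Derivation:
Step 0: x=[4.0000 5.0000] v=[-1.0000 0.0000]
Step 1: x=[2.7500 5.5000] v=[-2.5000 1.0000]
Step 2: x=[1.5000 6.0625] v=[-2.5000 1.1250]
Step 3: x=[1.0156 6.2344] v=[-0.9688 0.3438]
Step 4: x=[1.5820 5.8516] v=[1.1328 -0.7656]
Step 5: x=[2.8203 5.1514] v=[2.4766 -1.4004]
Max displacement = 1.9844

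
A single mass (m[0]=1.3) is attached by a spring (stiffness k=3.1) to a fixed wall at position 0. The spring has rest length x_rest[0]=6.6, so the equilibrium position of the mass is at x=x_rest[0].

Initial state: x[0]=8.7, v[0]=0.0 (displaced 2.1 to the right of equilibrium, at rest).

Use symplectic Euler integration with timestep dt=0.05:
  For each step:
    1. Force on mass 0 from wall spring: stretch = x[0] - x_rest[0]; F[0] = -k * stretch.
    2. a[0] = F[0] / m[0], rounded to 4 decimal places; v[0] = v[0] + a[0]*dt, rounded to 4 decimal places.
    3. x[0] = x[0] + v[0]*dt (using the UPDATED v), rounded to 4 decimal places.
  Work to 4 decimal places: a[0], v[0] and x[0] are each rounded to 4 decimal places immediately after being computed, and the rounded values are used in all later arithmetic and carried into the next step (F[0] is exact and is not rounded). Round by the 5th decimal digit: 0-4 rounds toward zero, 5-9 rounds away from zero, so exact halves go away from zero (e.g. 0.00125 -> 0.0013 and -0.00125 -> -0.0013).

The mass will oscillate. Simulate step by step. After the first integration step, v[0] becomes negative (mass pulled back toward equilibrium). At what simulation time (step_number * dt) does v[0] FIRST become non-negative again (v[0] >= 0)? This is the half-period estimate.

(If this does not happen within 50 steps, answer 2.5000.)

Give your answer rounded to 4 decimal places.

Step 0: x=[8.7000] v=[0.0000]
Step 1: x=[8.6875] v=[-0.2504]
Step 2: x=[8.6625] v=[-0.4993]
Step 3: x=[8.6252] v=[-0.7452]
Step 4: x=[8.5759] v=[-0.9867]
Step 5: x=[8.5148] v=[-1.2223]
Step 6: x=[8.4423] v=[-1.4506]
Step 7: x=[8.3588] v=[-1.6703]
Step 8: x=[8.2648] v=[-1.8800]
Step 9: x=[8.1609] v=[-2.0785]
Step 10: x=[8.0477] v=[-2.2646]
Step 11: x=[7.9258] v=[-2.4372]
Step 12: x=[7.7960] v=[-2.5953]
Step 13: x=[7.6591] v=[-2.7379]
Step 14: x=[7.5159] v=[-2.8642]
Step 15: x=[7.3672] v=[-2.9734]
Step 16: x=[7.2140] v=[-3.0649]
Step 17: x=[7.0571] v=[-3.1381]
Step 18: x=[6.8975] v=[-3.1926]
Step 19: x=[6.7361] v=[-3.2281]
Step 20: x=[6.5739] v=[-3.2443]
Step 21: x=[6.4118] v=[-3.2412]
Step 22: x=[6.2509] v=[-3.2188]
Step 23: x=[6.0920] v=[-3.1772]
Step 24: x=[5.9362] v=[-3.1166]
Step 25: x=[5.7843] v=[-3.0375]
Step 26: x=[5.6373] v=[-2.9402]
Step 27: x=[5.4960] v=[-2.8254]
Step 28: x=[5.3613] v=[-2.6938]
Step 29: x=[5.2340] v=[-2.5461]
Step 30: x=[5.1148] v=[-2.3832]
Step 31: x=[5.0045] v=[-2.2061]
Step 32: x=[4.9037] v=[-2.0159]
Step 33: x=[4.8130] v=[-1.8137]
Step 34: x=[4.7330] v=[-1.6006]
Step 35: x=[4.6641] v=[-1.3780]
Step 36: x=[4.6067] v=[-1.1472]
Step 37: x=[4.5612] v=[-0.9095]
Step 38: x=[4.5279] v=[-0.6664]
Step 39: x=[4.5069] v=[-0.4193]
Step 40: x=[4.4984] v=[-0.1697]
Step 41: x=[4.5024] v=[0.0809]
First v>=0 after going negative at step 41, time=2.0500

Answer: 2.0500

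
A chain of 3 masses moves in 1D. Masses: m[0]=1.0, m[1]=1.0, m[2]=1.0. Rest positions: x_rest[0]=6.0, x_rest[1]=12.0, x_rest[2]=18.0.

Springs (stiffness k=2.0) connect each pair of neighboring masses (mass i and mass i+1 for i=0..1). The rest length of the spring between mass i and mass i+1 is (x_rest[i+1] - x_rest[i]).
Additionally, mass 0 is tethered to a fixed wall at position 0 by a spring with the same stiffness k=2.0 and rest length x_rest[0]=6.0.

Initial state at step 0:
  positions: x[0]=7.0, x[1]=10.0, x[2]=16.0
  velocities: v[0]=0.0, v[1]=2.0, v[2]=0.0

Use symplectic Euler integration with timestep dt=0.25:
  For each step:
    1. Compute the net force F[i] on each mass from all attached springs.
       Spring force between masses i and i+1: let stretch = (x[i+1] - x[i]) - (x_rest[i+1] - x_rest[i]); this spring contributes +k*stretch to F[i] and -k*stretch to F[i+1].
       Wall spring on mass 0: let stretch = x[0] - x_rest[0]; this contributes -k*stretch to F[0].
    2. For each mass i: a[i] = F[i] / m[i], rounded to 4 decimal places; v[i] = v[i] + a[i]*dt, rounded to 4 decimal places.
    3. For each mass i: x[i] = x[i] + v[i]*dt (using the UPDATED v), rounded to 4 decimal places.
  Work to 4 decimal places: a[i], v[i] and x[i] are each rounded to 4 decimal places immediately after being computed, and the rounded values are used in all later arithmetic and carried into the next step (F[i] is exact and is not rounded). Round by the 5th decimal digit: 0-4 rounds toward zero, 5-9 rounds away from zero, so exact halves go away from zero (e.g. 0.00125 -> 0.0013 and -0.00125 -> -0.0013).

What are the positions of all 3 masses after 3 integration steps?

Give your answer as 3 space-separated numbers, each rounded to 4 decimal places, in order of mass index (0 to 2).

Answer: 5.0157 12.5821 16.4356

Derivation:
Step 0: x=[7.0000 10.0000 16.0000] v=[0.0000 2.0000 0.0000]
Step 1: x=[6.5000 10.8750 16.0000] v=[-2.0000 3.5000 0.0000]
Step 2: x=[5.7344 11.8438 16.1094] v=[-3.0625 3.8750 0.4375]
Step 3: x=[5.0157 12.5821 16.4356] v=[-2.8750 2.9531 1.3047]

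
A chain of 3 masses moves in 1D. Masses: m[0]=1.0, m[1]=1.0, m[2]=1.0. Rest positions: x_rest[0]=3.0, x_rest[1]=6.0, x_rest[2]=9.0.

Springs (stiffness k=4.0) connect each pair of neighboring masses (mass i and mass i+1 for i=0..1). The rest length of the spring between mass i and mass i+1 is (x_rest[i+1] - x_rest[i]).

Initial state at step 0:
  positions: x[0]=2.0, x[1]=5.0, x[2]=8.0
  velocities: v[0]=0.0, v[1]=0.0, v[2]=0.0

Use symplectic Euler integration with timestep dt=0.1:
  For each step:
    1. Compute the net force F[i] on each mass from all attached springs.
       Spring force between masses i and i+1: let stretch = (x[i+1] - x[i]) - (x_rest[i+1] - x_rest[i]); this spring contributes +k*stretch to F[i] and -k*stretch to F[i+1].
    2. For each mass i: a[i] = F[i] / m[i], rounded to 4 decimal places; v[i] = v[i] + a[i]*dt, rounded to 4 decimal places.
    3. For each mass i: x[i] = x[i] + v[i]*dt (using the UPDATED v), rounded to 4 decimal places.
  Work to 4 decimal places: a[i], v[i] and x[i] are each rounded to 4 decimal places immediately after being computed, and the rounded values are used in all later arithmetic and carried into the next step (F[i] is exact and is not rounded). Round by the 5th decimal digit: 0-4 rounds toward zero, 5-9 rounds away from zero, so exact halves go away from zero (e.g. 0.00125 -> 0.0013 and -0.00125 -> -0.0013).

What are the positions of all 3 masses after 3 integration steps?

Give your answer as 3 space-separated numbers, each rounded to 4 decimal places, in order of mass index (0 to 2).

Step 0: x=[2.0000 5.0000 8.0000] v=[0.0000 0.0000 0.0000]
Step 1: x=[2.0000 5.0000 8.0000] v=[0.0000 0.0000 0.0000]
Step 2: x=[2.0000 5.0000 8.0000] v=[0.0000 0.0000 0.0000]
Step 3: x=[2.0000 5.0000 8.0000] v=[0.0000 0.0000 0.0000]

Answer: 2.0000 5.0000 8.0000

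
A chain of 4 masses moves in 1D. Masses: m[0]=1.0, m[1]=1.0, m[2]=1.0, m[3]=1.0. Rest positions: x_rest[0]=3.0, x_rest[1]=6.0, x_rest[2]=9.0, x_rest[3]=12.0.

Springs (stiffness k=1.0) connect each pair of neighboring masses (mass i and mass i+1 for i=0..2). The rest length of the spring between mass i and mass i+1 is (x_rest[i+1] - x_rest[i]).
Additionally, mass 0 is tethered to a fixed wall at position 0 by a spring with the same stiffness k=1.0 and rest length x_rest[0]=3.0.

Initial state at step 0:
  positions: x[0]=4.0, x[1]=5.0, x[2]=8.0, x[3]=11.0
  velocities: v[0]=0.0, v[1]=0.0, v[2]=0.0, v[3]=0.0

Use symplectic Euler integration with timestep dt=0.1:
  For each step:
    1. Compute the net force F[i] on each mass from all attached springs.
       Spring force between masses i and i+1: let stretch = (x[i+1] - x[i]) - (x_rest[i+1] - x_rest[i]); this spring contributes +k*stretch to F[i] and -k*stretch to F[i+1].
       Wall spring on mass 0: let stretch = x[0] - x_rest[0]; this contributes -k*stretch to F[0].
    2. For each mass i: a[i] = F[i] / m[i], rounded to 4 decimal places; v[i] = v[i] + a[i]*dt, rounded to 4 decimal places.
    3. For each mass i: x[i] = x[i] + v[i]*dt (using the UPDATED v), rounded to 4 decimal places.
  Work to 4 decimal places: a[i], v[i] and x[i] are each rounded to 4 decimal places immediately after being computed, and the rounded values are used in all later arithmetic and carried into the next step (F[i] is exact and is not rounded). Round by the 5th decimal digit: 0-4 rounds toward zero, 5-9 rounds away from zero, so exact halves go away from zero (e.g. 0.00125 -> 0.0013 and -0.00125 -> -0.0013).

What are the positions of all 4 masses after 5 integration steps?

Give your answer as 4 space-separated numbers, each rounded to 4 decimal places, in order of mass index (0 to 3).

Answer: 3.5774 5.2761 8.0067 11.0000

Derivation:
Step 0: x=[4.0000 5.0000 8.0000 11.0000] v=[0.0000 0.0000 0.0000 0.0000]
Step 1: x=[3.9700 5.0200 8.0000 11.0000] v=[-0.3000 0.2000 0.0000 0.0000]
Step 2: x=[3.9108 5.0593 8.0002 11.0000] v=[-0.5920 0.3930 0.0020 0.0000]
Step 3: x=[3.8240 5.1165 8.0010 11.0000] v=[-0.8682 0.5722 0.0079 0.0000]
Step 4: x=[3.7119 5.1896 8.0029 11.0000] v=[-1.1214 0.7314 0.0194 0.0001]
Step 5: x=[3.5774 5.2761 8.0067 11.0000] v=[-1.3448 0.8650 0.0378 0.0004]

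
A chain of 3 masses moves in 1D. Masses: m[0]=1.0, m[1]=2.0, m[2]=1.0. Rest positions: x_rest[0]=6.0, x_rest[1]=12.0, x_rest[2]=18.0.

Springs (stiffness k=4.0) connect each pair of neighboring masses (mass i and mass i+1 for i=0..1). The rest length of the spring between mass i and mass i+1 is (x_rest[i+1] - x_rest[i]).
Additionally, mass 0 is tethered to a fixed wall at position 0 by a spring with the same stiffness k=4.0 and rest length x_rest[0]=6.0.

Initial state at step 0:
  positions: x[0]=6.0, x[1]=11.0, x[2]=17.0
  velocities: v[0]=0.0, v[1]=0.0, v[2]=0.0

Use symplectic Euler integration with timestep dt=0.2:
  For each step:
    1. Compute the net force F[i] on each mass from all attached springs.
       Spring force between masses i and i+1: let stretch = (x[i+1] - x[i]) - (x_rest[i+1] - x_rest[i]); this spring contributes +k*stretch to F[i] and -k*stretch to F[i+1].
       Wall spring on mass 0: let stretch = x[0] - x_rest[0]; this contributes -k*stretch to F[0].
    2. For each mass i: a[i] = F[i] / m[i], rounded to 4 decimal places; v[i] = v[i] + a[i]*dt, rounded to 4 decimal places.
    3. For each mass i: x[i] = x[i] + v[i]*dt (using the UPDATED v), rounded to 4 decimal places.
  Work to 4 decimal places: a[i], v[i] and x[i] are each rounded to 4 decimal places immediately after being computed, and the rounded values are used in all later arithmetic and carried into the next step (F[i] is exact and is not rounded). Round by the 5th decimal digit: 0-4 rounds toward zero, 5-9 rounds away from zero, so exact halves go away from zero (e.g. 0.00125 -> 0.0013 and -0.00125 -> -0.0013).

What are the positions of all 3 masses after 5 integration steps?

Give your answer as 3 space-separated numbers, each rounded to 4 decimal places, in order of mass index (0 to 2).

Answer: 5.2336 11.5555 17.2985

Derivation:
Step 0: x=[6.0000 11.0000 17.0000] v=[0.0000 0.0000 0.0000]
Step 1: x=[5.8400 11.0800 17.0000] v=[-0.8000 0.4000 0.0000]
Step 2: x=[5.5840 11.2144 17.0128] v=[-1.2800 0.6720 0.0640]
Step 3: x=[5.3354 11.3622 17.0579] v=[-1.2429 0.7392 0.2253]
Step 4: x=[5.1974 11.4836 17.1516] v=[-0.6898 0.6068 0.4687]
Step 5: x=[5.2336 11.5555 17.2985] v=[0.1812 0.3595 0.7343]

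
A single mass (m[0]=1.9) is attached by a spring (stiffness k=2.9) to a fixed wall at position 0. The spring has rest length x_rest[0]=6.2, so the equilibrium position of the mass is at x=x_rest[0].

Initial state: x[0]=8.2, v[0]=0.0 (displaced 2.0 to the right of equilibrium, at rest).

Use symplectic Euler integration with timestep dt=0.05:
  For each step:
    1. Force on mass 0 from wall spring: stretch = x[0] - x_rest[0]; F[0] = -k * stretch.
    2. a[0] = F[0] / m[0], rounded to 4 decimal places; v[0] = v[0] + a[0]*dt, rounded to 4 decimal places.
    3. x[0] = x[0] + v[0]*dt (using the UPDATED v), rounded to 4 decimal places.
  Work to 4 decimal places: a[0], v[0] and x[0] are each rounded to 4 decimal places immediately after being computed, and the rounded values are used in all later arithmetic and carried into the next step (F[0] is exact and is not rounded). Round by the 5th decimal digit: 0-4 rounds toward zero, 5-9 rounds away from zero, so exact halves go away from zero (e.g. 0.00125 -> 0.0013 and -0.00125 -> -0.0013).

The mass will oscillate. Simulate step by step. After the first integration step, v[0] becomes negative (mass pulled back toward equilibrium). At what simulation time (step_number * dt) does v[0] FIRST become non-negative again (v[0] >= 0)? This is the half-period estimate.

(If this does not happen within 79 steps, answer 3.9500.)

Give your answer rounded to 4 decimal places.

Step 0: x=[8.2000] v=[0.0000]
Step 1: x=[8.1924] v=[-0.1526]
Step 2: x=[8.1772] v=[-0.3047]
Step 3: x=[8.1544] v=[-0.4556]
Step 4: x=[8.1242] v=[-0.6048]
Step 5: x=[8.0866] v=[-0.7516]
Step 6: x=[8.0418] v=[-0.8956]
Step 7: x=[7.9900] v=[-1.0362]
Step 8: x=[7.9314] v=[-1.1728]
Step 9: x=[7.8662] v=[-1.3049]
Step 10: x=[7.7946] v=[-1.4321]
Step 11: x=[7.7169] v=[-1.5538]
Step 12: x=[7.6334] v=[-1.6696]
Step 13: x=[7.5445] v=[-1.7790]
Step 14: x=[7.4504] v=[-1.8816]
Step 15: x=[7.3516] v=[-1.9770]
Step 16: x=[7.2484] v=[-2.0649]
Step 17: x=[7.1412] v=[-2.1449]
Step 18: x=[7.0304] v=[-2.2167]
Step 19: x=[6.9164] v=[-2.2801]
Step 20: x=[6.7997] v=[-2.3348]
Step 21: x=[6.6807] v=[-2.3806]
Step 22: x=[6.5598] v=[-2.4173]
Step 23: x=[6.4376] v=[-2.4448]
Step 24: x=[6.3145] v=[-2.4629]
Step 25: x=[6.1909] v=[-2.4716]
Step 26: x=[6.0674] v=[-2.4709]
Step 27: x=[5.9444] v=[-2.4608]
Step 28: x=[5.8223] v=[-2.4413]
Step 29: x=[5.7017] v=[-2.4125]
Step 30: x=[5.5830] v=[-2.3745]
Step 31: x=[5.4666] v=[-2.3274]
Step 32: x=[5.3530] v=[-2.2714]
Step 33: x=[5.2427] v=[-2.2068]
Step 34: x=[5.1360] v=[-2.1337]
Step 35: x=[5.0334] v=[-2.0525]
Step 36: x=[4.9352] v=[-1.9635]
Step 37: x=[4.8419] v=[-1.8670]
Step 38: x=[4.7537] v=[-1.7634]
Step 39: x=[4.6711] v=[-1.6530]
Step 40: x=[4.5943] v=[-1.5363]
Step 41: x=[4.5236] v=[-1.4138]
Step 42: x=[4.4593] v=[-1.2859]
Step 43: x=[4.4016] v=[-1.1531]
Step 44: x=[4.3508] v=[-1.0159]
Step 45: x=[4.3071] v=[-0.8748]
Step 46: x=[4.2706] v=[-0.7303]
Step 47: x=[4.2414] v=[-0.5831]
Step 48: x=[4.2197] v=[-0.4336]
Step 49: x=[4.2056] v=[-0.2825]
Step 50: x=[4.1991] v=[-0.1303]
Step 51: x=[4.2002] v=[0.0224]
First v>=0 after going negative at step 51, time=2.5500

Answer: 2.5500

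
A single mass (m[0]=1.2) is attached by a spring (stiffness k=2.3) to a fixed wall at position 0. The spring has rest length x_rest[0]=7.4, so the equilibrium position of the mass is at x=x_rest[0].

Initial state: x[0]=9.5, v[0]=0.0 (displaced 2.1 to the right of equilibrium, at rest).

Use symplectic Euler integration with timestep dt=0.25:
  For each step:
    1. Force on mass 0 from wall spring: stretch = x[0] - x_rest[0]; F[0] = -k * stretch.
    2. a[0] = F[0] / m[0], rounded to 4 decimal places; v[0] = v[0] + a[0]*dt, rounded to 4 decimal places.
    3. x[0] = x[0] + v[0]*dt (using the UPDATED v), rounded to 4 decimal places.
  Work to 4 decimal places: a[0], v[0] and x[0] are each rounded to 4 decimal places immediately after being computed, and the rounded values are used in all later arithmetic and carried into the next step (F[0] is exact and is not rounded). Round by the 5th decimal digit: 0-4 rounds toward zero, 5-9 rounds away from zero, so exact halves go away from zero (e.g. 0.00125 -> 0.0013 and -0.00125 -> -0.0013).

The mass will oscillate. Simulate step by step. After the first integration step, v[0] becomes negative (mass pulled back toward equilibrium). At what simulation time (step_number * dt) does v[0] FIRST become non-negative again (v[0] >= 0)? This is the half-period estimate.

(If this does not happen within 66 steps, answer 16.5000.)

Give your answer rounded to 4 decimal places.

Answer: 2.5000

Derivation:
Step 0: x=[9.5000] v=[0.0000]
Step 1: x=[9.2484] v=[-1.0063]
Step 2: x=[8.7754] v=[-1.8920]
Step 3: x=[8.1376] v=[-2.5511]
Step 4: x=[7.4115] v=[-2.9045]
Step 5: x=[6.6840] v=[-2.9100]
Step 6: x=[6.0423] v=[-2.5669]
Step 7: x=[5.5632] v=[-1.9163]
Step 8: x=[5.3042] v=[-1.0362]
Step 9: x=[5.2962] v=[-0.0320]
Step 10: x=[5.5402] v=[0.9761]
First v>=0 after going negative at step 10, time=2.5000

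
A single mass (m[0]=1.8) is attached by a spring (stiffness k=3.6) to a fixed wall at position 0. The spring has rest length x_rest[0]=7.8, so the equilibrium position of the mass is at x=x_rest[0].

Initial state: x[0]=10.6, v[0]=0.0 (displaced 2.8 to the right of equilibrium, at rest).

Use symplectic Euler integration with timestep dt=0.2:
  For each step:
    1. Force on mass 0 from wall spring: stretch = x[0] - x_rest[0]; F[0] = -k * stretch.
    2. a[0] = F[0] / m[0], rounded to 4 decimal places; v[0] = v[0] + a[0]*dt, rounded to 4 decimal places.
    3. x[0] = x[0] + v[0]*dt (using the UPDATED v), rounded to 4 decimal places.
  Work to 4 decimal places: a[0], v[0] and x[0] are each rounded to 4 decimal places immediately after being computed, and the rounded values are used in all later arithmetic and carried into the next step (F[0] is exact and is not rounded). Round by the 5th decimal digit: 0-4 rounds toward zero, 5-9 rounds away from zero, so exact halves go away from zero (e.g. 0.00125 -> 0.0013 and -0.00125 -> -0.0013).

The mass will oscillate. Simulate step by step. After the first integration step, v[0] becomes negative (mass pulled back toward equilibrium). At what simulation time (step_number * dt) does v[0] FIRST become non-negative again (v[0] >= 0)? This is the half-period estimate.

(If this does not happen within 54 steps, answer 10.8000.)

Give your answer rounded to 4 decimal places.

Step 0: x=[10.6000] v=[0.0000]
Step 1: x=[10.3760] v=[-1.1200]
Step 2: x=[9.9459] v=[-2.1504]
Step 3: x=[9.3441] v=[-3.0088]
Step 4: x=[8.6188] v=[-3.6264]
Step 5: x=[7.8280] v=[-3.9539]
Step 6: x=[7.0350] v=[-3.9651]
Step 7: x=[6.3032] v=[-3.6591]
Step 8: x=[5.6911] v=[-3.0604]
Step 9: x=[5.2477] v=[-2.2168]
Step 10: x=[5.0085] v=[-1.1959]
Step 11: x=[4.9926] v=[-0.0793]
Step 12: x=[5.2013] v=[1.0437]
First v>=0 after going negative at step 12, time=2.4000

Answer: 2.4000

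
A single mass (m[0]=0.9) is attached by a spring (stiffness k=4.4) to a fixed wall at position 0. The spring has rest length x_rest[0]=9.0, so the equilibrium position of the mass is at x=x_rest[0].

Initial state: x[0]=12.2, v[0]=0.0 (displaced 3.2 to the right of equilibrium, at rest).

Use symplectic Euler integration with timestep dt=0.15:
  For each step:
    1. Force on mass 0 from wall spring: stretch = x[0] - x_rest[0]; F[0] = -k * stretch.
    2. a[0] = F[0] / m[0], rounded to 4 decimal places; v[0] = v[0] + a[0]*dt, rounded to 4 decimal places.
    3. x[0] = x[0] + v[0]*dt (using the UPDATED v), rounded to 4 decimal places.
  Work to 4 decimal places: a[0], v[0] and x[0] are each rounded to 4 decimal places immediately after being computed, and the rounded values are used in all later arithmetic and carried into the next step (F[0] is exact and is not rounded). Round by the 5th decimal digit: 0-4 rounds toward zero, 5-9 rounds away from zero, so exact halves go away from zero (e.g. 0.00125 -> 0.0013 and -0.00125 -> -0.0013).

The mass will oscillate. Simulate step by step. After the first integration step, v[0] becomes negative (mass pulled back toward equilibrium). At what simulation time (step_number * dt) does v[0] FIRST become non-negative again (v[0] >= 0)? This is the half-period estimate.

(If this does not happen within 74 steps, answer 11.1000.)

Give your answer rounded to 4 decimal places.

Answer: 1.5000

Derivation:
Step 0: x=[12.2000] v=[0.0000]
Step 1: x=[11.8480] v=[-2.3467]
Step 2: x=[11.1827] v=[-4.4352]
Step 3: x=[10.2773] v=[-6.0359]
Step 4: x=[9.2314] v=[-6.9726]
Step 5: x=[8.1601] v=[-7.1423]
Step 6: x=[7.1811] v=[-6.5264]
Step 7: x=[6.4022] v=[-5.1925]
Step 8: x=[5.9091] v=[-3.2874]
Step 9: x=[5.7560] v=[-1.0207]
Step 10: x=[5.9597] v=[1.3582]
First v>=0 after going negative at step 10, time=1.5000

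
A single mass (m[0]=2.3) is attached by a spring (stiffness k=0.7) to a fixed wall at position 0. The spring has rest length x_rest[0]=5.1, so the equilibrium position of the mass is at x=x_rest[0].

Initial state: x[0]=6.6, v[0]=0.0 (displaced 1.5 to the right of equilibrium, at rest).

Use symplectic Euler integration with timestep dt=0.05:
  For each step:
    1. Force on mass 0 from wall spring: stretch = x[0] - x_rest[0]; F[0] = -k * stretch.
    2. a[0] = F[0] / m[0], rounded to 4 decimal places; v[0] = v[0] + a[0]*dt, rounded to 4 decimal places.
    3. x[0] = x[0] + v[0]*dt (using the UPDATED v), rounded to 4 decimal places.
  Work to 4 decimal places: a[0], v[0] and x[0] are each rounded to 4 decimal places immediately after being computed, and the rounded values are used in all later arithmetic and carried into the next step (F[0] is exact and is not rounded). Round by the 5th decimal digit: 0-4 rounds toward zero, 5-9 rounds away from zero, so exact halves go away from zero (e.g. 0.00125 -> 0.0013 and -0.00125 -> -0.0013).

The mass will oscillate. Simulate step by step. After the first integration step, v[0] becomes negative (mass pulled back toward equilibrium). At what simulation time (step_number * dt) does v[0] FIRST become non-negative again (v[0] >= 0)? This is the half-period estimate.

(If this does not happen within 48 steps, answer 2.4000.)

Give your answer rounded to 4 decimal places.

Step 0: x=[6.6000] v=[0.0000]
Step 1: x=[6.5989] v=[-0.0228]
Step 2: x=[6.5966] v=[-0.0456]
Step 3: x=[6.5932] v=[-0.0684]
Step 4: x=[6.5886] v=[-0.0911]
Step 5: x=[6.5829] v=[-0.1138]
Step 6: x=[6.5761] v=[-0.1364]
Step 7: x=[6.5682] v=[-0.1589]
Step 8: x=[6.5591] v=[-0.1812]
Step 9: x=[6.5489] v=[-0.2034]
Step 10: x=[6.5376] v=[-0.2255]
Step 11: x=[6.5252] v=[-0.2474]
Step 12: x=[6.5117] v=[-0.2691]
Step 13: x=[6.4972] v=[-0.2906]
Step 14: x=[6.4816] v=[-0.3119]
Step 15: x=[6.4650] v=[-0.3329]
Step 16: x=[6.4473] v=[-0.3537]
Step 17: x=[6.4286] v=[-0.3742]
Step 18: x=[6.4089] v=[-0.3944]
Step 19: x=[6.3882] v=[-0.4143]
Step 20: x=[6.3665] v=[-0.4339]
Step 21: x=[6.3438] v=[-0.4532]
Step 22: x=[6.3202] v=[-0.4721]
Step 23: x=[6.2957] v=[-0.4907]
Step 24: x=[6.2703] v=[-0.5089]
Step 25: x=[6.2440] v=[-0.5267]
Step 26: x=[6.2168] v=[-0.5441]
Step 27: x=[6.1887] v=[-0.5611]
Step 28: x=[6.1598] v=[-0.5777]
Step 29: x=[6.1301] v=[-0.5938]
Step 30: x=[6.0996] v=[-0.6095]
Step 31: x=[6.0684] v=[-0.6247]
Step 32: x=[6.0364] v=[-0.6394]
Step 33: x=[6.0037] v=[-0.6537]
Step 34: x=[5.9703] v=[-0.6675]
Step 35: x=[5.9363] v=[-0.6807]
Step 36: x=[5.9016] v=[-0.6934]
Step 37: x=[5.8663] v=[-0.7056]
Step 38: x=[5.8304] v=[-0.7173]
Step 39: x=[5.7940] v=[-0.7284]
Step 40: x=[5.7571] v=[-0.7390]
Step 41: x=[5.7197] v=[-0.7490]
Step 42: x=[5.6818] v=[-0.7584]
Step 43: x=[5.6434] v=[-0.7673]
Step 44: x=[5.6046] v=[-0.7756]
Step 45: x=[5.5654] v=[-0.7833]
Step 46: x=[5.5259] v=[-0.7904]
Step 47: x=[5.4861] v=[-0.7969]
Step 48: x=[5.4460] v=[-0.8028]
v[0] did not become non-negative within 48 steps; using fallback time=2.4000

Answer: 2.4000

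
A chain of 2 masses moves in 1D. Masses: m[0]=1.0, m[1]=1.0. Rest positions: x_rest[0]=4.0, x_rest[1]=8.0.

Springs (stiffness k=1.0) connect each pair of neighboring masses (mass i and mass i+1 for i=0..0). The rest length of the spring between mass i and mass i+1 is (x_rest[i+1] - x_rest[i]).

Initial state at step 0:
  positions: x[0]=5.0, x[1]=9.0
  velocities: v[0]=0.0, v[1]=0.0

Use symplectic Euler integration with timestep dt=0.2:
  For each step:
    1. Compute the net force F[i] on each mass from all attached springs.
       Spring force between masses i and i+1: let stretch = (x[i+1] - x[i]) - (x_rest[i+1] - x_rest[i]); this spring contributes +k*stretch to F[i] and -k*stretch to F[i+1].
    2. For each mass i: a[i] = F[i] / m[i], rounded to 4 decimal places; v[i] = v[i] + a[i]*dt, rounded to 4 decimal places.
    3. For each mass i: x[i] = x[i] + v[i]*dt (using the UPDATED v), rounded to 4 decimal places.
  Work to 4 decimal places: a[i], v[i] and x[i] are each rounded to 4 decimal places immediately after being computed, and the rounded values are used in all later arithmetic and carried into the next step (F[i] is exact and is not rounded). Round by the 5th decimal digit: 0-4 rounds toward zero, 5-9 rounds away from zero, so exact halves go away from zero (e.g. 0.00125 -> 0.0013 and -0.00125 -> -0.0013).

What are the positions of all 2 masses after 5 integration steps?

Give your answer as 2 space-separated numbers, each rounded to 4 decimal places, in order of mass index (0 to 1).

Answer: 5.0000 9.0000

Derivation:
Step 0: x=[5.0000 9.0000] v=[0.0000 0.0000]
Step 1: x=[5.0000 9.0000] v=[0.0000 0.0000]
Step 2: x=[5.0000 9.0000] v=[0.0000 0.0000]
Step 3: x=[5.0000 9.0000] v=[0.0000 0.0000]
Step 4: x=[5.0000 9.0000] v=[0.0000 0.0000]
Step 5: x=[5.0000 9.0000] v=[0.0000 0.0000]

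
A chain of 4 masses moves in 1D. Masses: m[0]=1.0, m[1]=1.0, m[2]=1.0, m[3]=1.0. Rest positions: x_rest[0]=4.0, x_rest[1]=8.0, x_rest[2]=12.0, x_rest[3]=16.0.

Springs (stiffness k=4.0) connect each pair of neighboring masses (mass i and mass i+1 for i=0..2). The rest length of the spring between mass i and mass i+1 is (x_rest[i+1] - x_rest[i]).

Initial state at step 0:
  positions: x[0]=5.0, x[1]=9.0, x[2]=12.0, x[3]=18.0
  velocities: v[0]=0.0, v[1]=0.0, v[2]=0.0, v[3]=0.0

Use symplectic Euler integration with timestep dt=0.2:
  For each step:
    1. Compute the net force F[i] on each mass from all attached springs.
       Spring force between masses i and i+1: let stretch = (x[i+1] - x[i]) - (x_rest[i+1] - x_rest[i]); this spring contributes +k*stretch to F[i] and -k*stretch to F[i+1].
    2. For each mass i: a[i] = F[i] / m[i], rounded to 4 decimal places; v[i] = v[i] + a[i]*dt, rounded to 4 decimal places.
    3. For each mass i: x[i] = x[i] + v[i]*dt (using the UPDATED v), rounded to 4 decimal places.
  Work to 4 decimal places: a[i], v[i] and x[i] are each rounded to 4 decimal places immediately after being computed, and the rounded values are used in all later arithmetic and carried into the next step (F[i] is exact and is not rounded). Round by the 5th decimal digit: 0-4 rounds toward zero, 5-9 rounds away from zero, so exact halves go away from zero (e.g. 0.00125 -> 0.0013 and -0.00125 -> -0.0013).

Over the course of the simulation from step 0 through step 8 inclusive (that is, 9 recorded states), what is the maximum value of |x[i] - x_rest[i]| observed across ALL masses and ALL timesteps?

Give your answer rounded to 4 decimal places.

Step 0: x=[5.0000 9.0000 12.0000 18.0000] v=[0.0000 0.0000 0.0000 0.0000]
Step 1: x=[5.0000 8.8400 12.4800 17.6800] v=[0.0000 -0.8000 2.4000 -1.6000]
Step 2: x=[4.9744 8.6480 13.2096 17.1680] v=[-0.1280 -0.9600 3.6480 -2.5600]
Step 3: x=[4.8966 8.5981 13.8427 16.6627] v=[-0.3891 -0.2496 3.1654 -2.5267]
Step 4: x=[4.7710 8.7951 14.0878 16.3462] v=[-0.6279 0.9849 1.2257 -1.5827]
Step 5: x=[4.6493 9.1951 13.8475 16.3083] v=[-0.6086 1.9998 -1.2017 -0.1894]
Step 6: x=[4.6149 9.6121 13.2565 16.5167] v=[-0.1720 2.0851 -2.9550 1.0420]
Step 7: x=[4.7401 9.8127 12.6040 16.8435] v=[0.6258 1.0029 -3.2624 1.6338]
Step 8: x=[5.0369 9.6483 12.1832 17.1319] v=[1.4839 -0.8221 -2.1038 1.4422]
Max displacement = 2.0878

Answer: 2.0878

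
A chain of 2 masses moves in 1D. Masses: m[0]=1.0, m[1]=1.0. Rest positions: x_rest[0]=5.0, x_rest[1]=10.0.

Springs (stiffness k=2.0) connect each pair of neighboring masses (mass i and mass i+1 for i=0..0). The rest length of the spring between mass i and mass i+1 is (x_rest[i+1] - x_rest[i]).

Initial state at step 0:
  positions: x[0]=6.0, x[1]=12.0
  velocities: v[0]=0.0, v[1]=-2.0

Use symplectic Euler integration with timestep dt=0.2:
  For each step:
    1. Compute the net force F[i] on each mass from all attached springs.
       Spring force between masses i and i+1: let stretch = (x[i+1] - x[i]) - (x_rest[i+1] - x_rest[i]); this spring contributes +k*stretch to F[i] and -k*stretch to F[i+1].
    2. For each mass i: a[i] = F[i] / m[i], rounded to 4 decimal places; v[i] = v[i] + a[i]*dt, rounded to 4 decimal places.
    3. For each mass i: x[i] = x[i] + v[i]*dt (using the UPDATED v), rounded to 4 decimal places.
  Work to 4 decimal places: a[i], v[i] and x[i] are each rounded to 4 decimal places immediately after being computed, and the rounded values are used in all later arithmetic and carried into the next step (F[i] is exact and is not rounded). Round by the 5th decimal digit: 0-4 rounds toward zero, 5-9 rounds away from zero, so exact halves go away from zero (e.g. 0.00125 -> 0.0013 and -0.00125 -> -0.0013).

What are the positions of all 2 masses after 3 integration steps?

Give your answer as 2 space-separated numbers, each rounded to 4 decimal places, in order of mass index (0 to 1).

Answer: 6.2952 10.5048

Derivation:
Step 0: x=[6.0000 12.0000] v=[0.0000 -2.0000]
Step 1: x=[6.0800 11.5200] v=[0.4000 -2.4000]
Step 2: x=[6.1952 11.0048] v=[0.5760 -2.5760]
Step 3: x=[6.2952 10.5048] v=[0.4998 -2.4998]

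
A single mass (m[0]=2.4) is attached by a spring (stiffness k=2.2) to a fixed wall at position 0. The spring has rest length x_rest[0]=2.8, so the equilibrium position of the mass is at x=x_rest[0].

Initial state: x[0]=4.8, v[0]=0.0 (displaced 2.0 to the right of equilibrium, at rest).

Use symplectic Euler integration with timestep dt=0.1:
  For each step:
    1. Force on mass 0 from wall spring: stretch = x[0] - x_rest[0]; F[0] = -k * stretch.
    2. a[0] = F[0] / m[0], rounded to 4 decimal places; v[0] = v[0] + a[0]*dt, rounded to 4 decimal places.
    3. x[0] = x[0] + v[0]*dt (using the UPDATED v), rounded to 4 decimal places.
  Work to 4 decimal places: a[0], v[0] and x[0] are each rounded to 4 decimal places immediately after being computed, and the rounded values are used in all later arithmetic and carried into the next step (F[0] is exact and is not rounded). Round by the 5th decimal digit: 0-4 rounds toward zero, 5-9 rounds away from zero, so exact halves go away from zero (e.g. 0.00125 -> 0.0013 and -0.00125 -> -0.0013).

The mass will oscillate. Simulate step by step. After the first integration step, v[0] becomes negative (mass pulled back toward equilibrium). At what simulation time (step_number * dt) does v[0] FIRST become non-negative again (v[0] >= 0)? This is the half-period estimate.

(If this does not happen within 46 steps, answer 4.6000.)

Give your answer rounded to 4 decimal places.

Step 0: x=[4.8000] v=[0.0000]
Step 1: x=[4.7817] v=[-0.1833]
Step 2: x=[4.7452] v=[-0.3650]
Step 3: x=[4.6909] v=[-0.5433]
Step 4: x=[4.6192] v=[-0.7166]
Step 5: x=[4.5309] v=[-0.8834]
Step 6: x=[4.4267] v=[-1.0421]
Step 7: x=[4.3076] v=[-1.1912]
Step 8: x=[4.1747] v=[-1.3294]
Step 9: x=[4.0292] v=[-1.4554]
Step 10: x=[3.8724] v=[-1.5681]
Step 11: x=[3.7058] v=[-1.6664]
Step 12: x=[3.5309] v=[-1.7494]
Step 13: x=[3.3493] v=[-1.8164]
Step 14: x=[3.1626] v=[-1.8668]
Step 15: x=[2.9726] v=[-1.9000]
Step 16: x=[2.7810] v=[-1.9158]
Step 17: x=[2.5896] v=[-1.9141]
Step 18: x=[2.4001] v=[-1.8948]
Step 19: x=[2.2143] v=[-1.8581]
Step 20: x=[2.0339] v=[-1.8044]
Step 21: x=[1.8605] v=[-1.7342]
Step 22: x=[1.6957] v=[-1.6481]
Step 23: x=[1.5410] v=[-1.5469]
Step 24: x=[1.3979] v=[-1.4315]
Step 25: x=[1.2676] v=[-1.3030]
Step 26: x=[1.1514] v=[-1.1625]
Step 27: x=[1.0503] v=[-1.0114]
Step 28: x=[0.9652] v=[-0.8510]
Step 29: x=[0.8969] v=[-0.6828]
Step 30: x=[0.8461] v=[-0.5084]
Step 31: x=[0.8132] v=[-0.3293]
Step 32: x=[0.7985] v=[-0.1472]
Step 33: x=[0.8021] v=[0.0363]
First v>=0 after going negative at step 33, time=3.3000

Answer: 3.3000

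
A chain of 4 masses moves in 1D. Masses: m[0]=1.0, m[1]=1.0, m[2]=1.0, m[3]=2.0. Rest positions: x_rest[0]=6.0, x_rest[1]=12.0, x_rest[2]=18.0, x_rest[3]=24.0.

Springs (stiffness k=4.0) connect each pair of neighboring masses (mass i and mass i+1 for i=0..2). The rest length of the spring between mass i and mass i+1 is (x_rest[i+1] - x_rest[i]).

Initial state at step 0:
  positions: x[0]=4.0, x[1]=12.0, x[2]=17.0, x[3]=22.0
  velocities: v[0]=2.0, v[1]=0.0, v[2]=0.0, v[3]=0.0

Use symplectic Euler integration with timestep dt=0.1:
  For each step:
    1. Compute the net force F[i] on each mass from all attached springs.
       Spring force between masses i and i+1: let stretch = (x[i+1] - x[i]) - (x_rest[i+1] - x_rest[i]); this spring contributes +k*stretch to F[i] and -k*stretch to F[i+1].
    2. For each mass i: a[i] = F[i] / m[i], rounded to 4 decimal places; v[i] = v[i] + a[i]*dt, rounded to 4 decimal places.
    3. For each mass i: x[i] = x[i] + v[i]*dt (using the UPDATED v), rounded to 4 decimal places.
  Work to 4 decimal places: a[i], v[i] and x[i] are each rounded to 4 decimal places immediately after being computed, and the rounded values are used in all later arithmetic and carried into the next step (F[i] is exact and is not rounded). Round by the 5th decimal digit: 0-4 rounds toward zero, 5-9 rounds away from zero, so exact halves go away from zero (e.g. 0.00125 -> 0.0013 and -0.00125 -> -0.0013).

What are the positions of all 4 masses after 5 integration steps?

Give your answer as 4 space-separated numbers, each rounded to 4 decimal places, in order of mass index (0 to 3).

Step 0: x=[4.0000 12.0000 17.0000 22.0000] v=[2.0000 0.0000 0.0000 0.0000]
Step 1: x=[4.2800 11.8800 17.0000 22.0200] v=[2.8000 -1.2000 0.0000 0.2000]
Step 2: x=[4.6240 11.6608 16.9960 22.0596] v=[3.4400 -2.1920 -0.0400 0.3960]
Step 3: x=[5.0095 11.3735 16.9811 22.1179] v=[3.8547 -2.8726 -0.1486 0.5833]
Step 4: x=[5.4095 11.0560 16.9474 22.1935] v=[4.0003 -3.1752 -0.3369 0.7559]
Step 5: x=[5.7954 10.7483 16.8879 22.2842] v=[3.8589 -3.0772 -0.5950 0.9067]

Answer: 5.7954 10.7483 16.8879 22.2842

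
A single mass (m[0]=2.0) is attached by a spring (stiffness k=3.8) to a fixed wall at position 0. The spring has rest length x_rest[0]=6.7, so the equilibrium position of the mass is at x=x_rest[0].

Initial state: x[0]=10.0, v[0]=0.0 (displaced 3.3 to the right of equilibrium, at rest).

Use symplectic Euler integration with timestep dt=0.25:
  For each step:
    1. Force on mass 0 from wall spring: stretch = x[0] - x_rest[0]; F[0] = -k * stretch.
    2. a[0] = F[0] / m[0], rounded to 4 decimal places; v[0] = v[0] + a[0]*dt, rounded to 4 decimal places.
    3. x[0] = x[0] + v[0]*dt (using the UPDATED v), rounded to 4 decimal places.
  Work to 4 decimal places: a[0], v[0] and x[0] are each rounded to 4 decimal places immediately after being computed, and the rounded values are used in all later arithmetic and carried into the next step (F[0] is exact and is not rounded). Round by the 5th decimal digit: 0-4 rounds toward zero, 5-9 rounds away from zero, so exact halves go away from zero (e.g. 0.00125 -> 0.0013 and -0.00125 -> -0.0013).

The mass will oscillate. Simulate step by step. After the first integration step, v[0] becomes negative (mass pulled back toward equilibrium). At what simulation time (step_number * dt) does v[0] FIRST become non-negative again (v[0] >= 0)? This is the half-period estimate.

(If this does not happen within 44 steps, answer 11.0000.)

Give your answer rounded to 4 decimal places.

Step 0: x=[10.0000] v=[0.0000]
Step 1: x=[9.6081] v=[-1.5675]
Step 2: x=[8.8709] v=[-2.9489]
Step 3: x=[7.8759] v=[-3.9801]
Step 4: x=[6.7412] v=[-4.5387]
Step 5: x=[5.6016] v=[-4.5583]
Step 6: x=[4.5925] v=[-4.0366]
Step 7: x=[3.8336] v=[-3.0355]
Step 8: x=[3.4151] v=[-1.6740]
Step 9: x=[3.3867] v=[-0.1137]
Step 10: x=[3.7517] v=[1.4601]
First v>=0 after going negative at step 10, time=2.5000

Answer: 2.5000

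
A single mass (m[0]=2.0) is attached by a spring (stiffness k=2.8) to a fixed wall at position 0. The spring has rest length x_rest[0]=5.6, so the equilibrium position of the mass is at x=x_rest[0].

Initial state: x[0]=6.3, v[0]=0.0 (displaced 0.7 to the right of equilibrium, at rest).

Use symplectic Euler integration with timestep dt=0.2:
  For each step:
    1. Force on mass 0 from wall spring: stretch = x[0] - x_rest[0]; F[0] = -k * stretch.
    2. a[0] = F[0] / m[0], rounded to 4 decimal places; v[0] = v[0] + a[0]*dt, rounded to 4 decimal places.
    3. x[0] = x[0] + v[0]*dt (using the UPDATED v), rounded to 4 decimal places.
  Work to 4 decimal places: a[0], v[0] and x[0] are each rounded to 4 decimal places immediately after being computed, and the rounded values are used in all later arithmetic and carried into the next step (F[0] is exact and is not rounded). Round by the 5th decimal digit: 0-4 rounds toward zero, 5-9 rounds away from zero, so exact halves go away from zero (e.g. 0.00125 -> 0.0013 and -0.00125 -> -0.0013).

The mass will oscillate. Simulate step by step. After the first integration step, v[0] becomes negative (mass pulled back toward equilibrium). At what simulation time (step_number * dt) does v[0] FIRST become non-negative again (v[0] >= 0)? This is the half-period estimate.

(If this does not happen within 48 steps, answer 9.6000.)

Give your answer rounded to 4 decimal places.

Answer: 2.8000

Derivation:
Step 0: x=[6.3000] v=[0.0000]
Step 1: x=[6.2608] v=[-0.1960]
Step 2: x=[6.1846] v=[-0.3810]
Step 3: x=[6.0757] v=[-0.5447]
Step 4: x=[5.9401] v=[-0.6779]
Step 5: x=[5.7855] v=[-0.7731]
Step 6: x=[5.6205] v=[-0.8250]
Step 7: x=[5.4544] v=[-0.8307]
Step 8: x=[5.2964] v=[-0.7899]
Step 9: x=[5.1554] v=[-0.7049]
Step 10: x=[5.0393] v=[-0.5804]
Step 11: x=[4.9546] v=[-0.4234]
Step 12: x=[4.9061] v=[-0.2427]
Step 13: x=[4.8964] v=[-0.0484]
Step 14: x=[4.9261] v=[0.1486]
First v>=0 after going negative at step 14, time=2.8000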